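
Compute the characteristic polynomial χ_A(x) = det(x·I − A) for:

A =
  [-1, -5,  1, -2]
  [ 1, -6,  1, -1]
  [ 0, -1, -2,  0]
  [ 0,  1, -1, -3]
x^4 + 12*x^3 + 54*x^2 + 108*x + 81

Expanding det(x·I − A) (e.g. by cofactor expansion or by noting that A is similar to its Jordan form J, which has the same characteristic polynomial as A) gives
  χ_A(x) = x^4 + 12*x^3 + 54*x^2 + 108*x + 81
which factors as (x + 3)^4. The eigenvalues (with algebraic multiplicities) are λ = -3 with multiplicity 4.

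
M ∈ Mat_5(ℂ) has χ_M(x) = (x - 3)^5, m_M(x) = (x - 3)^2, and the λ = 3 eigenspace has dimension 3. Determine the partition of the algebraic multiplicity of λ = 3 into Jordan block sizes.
Block sizes for λ = 3: [2, 2, 1]

Step 1 — from the characteristic polynomial, algebraic multiplicity of λ = 3 is 5. From dim ker(M − (3)·I) = 3, there are exactly 3 Jordan blocks for λ = 3.
Step 2 — from the minimal polynomial, the factor (x − 3)^2 tells us the largest block for λ = 3 has size 2.
Step 3 — with total size 5, 3 blocks, and largest block 2, the block sizes (in nonincreasing order) are [2, 2, 1].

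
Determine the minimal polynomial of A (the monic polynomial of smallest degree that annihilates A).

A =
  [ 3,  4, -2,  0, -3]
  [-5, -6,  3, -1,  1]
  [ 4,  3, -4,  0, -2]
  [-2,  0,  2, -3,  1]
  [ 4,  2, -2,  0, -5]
x^3 + 9*x^2 + 27*x + 27

The characteristic polynomial is χ_A(x) = (x + 3)^5, so the eigenvalues are known. The minimal polynomial is
  m_A(x) = Π_λ (x − λ)^{k_λ}
where k_λ is the size of the *largest* Jordan block for λ (equivalently, the smallest k with (A − λI)^k v = 0 for every generalised eigenvector v of λ).

  λ = -3: largest Jordan block has size 3, contributing (x + 3)^3

So m_A(x) = (x + 3)^3 = x^3 + 9*x^2 + 27*x + 27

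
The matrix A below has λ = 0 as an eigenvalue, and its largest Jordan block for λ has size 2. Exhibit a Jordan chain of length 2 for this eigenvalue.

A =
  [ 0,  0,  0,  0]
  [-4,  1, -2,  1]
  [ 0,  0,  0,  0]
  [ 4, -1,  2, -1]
A Jordan chain for λ = 0 of length 2:
v_1 = (0, -4, 0, 4)ᵀ
v_2 = (1, 0, 0, 0)ᵀ

Let N = A − (0)·I. We want v_2 with N^2 v_2 = 0 but N^1 v_2 ≠ 0; then v_{j-1} := N · v_j for j = 2, …, 2.

Pick v_2 = (1, 0, 0, 0)ᵀ.
Then v_1 = N · v_2 = (0, -4, 0, 4)ᵀ.

Sanity check: (A − (0)·I) v_1 = (0, 0, 0, 0)ᵀ = 0. ✓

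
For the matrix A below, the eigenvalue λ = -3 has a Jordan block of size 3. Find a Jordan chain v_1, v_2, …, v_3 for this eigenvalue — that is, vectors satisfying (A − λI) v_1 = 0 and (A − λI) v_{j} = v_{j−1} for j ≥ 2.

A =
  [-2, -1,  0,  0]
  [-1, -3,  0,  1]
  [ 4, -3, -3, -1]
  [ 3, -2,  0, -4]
A Jordan chain for λ = -3 of length 3:
v_1 = (2, 2, 4, 2)ᵀ
v_2 = (1, -1, 4, 3)ᵀ
v_3 = (1, 0, 0, 0)ᵀ

Let N = A − (-3)·I. We want v_3 with N^3 v_3 = 0 but N^2 v_3 ≠ 0; then v_{j-1} := N · v_j for j = 3, …, 2.

Pick v_3 = (1, 0, 0, 0)ᵀ.
Then v_2 = N · v_3 = (1, -1, 4, 3)ᵀ.
Then v_1 = N · v_2 = (2, 2, 4, 2)ᵀ.

Sanity check: (A − (-3)·I) v_1 = (0, 0, 0, 0)ᵀ = 0. ✓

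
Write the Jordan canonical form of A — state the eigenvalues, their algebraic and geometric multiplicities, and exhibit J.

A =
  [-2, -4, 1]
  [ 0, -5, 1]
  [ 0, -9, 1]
J_3(-2)

The characteristic polynomial is
  det(x·I − A) = x^3 + 6*x^2 + 12*x + 8 = (x + 2)^3

Eigenvalues and multiplicities (the geometric multiplicity of λ is n − rank(A − λI), which equals the number of Jordan blocks for λ):
  λ = -2: algebraic multiplicity = 3, geometric multiplicity = 1

Determining the block sizes for each eigenvalue:
  λ = -2: one block (gm = 1), so the single block has size am = 3 → block sizes [3]

Assembling the blocks gives a Jordan form
J =
  [-2,  1,  0]
  [ 0, -2,  1]
  [ 0,  0, -2]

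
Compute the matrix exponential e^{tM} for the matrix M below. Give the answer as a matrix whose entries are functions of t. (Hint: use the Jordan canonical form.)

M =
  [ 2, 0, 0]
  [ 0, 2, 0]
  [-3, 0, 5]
e^{tM} =
  [exp(2*t), 0, 0]
  [0, exp(2*t), 0]
  [-exp(5*t) + exp(2*t), 0, exp(5*t)]

Strategy: write M = P · J · P⁻¹ where J is a Jordan canonical form, so e^{tM} = P · e^{tJ} · P⁻¹, and e^{tJ} can be computed block-by-block.

M has Jordan form
J =
  [2, 0, 0]
  [0, 2, 0]
  [0, 0, 5]
(up to reordering of blocks).

Per-block formulas:
  For a 1×1 block at λ = 2: exp(t · [2]) = [e^(2t)].
  For a 1×1 block at λ = 5: exp(t · [5]) = [e^(5t)].

After assembling e^{tJ} and conjugating by P, we get:

e^{tM} =
  [exp(2*t), 0, 0]
  [0, exp(2*t), 0]
  [-exp(5*t) + exp(2*t), 0, exp(5*t)]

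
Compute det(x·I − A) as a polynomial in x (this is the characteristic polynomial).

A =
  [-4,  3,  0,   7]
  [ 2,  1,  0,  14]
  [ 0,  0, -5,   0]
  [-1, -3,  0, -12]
x^4 + 20*x^3 + 150*x^2 + 500*x + 625

Expanding det(x·I − A) (e.g. by cofactor expansion or by noting that A is similar to its Jordan form J, which has the same characteristic polynomial as A) gives
  χ_A(x) = x^4 + 20*x^3 + 150*x^2 + 500*x + 625
which factors as (x + 5)^4. The eigenvalues (with algebraic multiplicities) are λ = -5 with multiplicity 4.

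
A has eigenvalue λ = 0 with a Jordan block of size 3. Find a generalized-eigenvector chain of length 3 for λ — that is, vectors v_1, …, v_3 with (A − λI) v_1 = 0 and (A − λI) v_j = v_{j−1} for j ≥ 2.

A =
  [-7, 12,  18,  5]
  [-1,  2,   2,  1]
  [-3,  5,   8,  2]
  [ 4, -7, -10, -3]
A Jordan chain for λ = 0 of length 3:
v_1 = (3, 3, 0, -3)ᵀ
v_2 = (-7, -1, -3, 4)ᵀ
v_3 = (1, 0, 0, 0)ᵀ

Let N = A − (0)·I. We want v_3 with N^3 v_3 = 0 but N^2 v_3 ≠ 0; then v_{j-1} := N · v_j for j = 3, …, 2.

Pick v_3 = (1, 0, 0, 0)ᵀ.
Then v_2 = N · v_3 = (-7, -1, -3, 4)ᵀ.
Then v_1 = N · v_2 = (3, 3, 0, -3)ᵀ.

Sanity check: (A − (0)·I) v_1 = (0, 0, 0, 0)ᵀ = 0. ✓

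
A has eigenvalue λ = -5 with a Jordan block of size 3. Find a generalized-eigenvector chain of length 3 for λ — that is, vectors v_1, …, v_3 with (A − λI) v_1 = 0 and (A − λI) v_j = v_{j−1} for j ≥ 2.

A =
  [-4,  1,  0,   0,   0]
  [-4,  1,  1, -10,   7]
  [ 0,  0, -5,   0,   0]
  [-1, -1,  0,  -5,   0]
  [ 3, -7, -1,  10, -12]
A Jordan chain for λ = -5 of length 3:
v_1 = (-3, 3, 0, 3, 0)ᵀ
v_2 = (1, -4, 0, -1, 3)ᵀ
v_3 = (1, 0, 0, 0, 0)ᵀ

Let N = A − (-5)·I. We want v_3 with N^3 v_3 = 0 but N^2 v_3 ≠ 0; then v_{j-1} := N · v_j for j = 3, …, 2.

Pick v_3 = (1, 0, 0, 0, 0)ᵀ.
Then v_2 = N · v_3 = (1, -4, 0, -1, 3)ᵀ.
Then v_1 = N · v_2 = (-3, 3, 0, 3, 0)ᵀ.

Sanity check: (A − (-5)·I) v_1 = (0, 0, 0, 0, 0)ᵀ = 0. ✓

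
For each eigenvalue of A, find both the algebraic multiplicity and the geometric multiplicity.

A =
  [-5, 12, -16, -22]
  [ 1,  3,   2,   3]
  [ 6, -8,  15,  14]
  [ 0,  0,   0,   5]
λ = 3: alg = 1, geom = 1; λ = 5: alg = 3, geom = 2

Step 1 — factor the characteristic polynomial to read off the algebraic multiplicities:
  χ_A(x) = (x - 5)^3*(x - 3)

Step 2 — compute geometric multiplicities via the rank-nullity identity g(λ) = n − rank(A − λI):
  rank(A − (3)·I) = 3, so dim ker(A − (3)·I) = n − 3 = 1
  rank(A − (5)·I) = 2, so dim ker(A − (5)·I) = n − 2 = 2

Summary:
  λ = 3: algebraic multiplicity = 1, geometric multiplicity = 1
  λ = 5: algebraic multiplicity = 3, geometric multiplicity = 2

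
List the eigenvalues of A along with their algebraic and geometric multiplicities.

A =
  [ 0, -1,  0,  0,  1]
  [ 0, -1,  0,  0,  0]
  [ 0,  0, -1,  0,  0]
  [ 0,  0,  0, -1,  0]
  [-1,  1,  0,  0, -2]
λ = -1: alg = 5, geom = 4

Step 1 — factor the characteristic polynomial to read off the algebraic multiplicities:
  χ_A(x) = (x + 1)^5

Step 2 — compute geometric multiplicities via the rank-nullity identity g(λ) = n − rank(A − λI):
  rank(A − (-1)·I) = 1, so dim ker(A − (-1)·I) = n − 1 = 4

Summary:
  λ = -1: algebraic multiplicity = 5, geometric multiplicity = 4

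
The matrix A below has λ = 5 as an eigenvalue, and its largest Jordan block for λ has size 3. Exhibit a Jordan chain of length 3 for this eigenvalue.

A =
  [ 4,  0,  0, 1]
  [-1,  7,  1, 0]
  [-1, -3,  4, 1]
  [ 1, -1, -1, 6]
A Jordan chain for λ = 5 of length 3:
v_1 = (2, -2, 6, 2)ᵀ
v_2 = (-1, -1, -1, 1)ᵀ
v_3 = (1, 0, 0, 0)ᵀ

Let N = A − (5)·I. We want v_3 with N^3 v_3 = 0 but N^2 v_3 ≠ 0; then v_{j-1} := N · v_j for j = 3, …, 2.

Pick v_3 = (1, 0, 0, 0)ᵀ.
Then v_2 = N · v_3 = (-1, -1, -1, 1)ᵀ.
Then v_1 = N · v_2 = (2, -2, 6, 2)ᵀ.

Sanity check: (A − (5)·I) v_1 = (0, 0, 0, 0)ᵀ = 0. ✓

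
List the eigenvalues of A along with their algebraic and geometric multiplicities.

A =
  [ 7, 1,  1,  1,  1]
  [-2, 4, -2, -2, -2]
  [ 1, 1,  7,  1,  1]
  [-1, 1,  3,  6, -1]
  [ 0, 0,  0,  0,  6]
λ = 6: alg = 5, geom = 3

Step 1 — factor the characteristic polynomial to read off the algebraic multiplicities:
  χ_A(x) = (x - 6)^5

Step 2 — compute geometric multiplicities via the rank-nullity identity g(λ) = n − rank(A − λI):
  rank(A − (6)·I) = 2, so dim ker(A − (6)·I) = n − 2 = 3

Summary:
  λ = 6: algebraic multiplicity = 5, geometric multiplicity = 3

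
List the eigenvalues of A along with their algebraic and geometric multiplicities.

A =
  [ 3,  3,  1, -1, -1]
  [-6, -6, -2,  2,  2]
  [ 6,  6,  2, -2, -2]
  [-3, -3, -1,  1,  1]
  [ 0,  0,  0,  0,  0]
λ = 0: alg = 5, geom = 4

Step 1 — factor the characteristic polynomial to read off the algebraic multiplicities:
  χ_A(x) = x^5

Step 2 — compute geometric multiplicities via the rank-nullity identity g(λ) = n − rank(A − λI):
  rank(A − (0)·I) = 1, so dim ker(A − (0)·I) = n − 1 = 4

Summary:
  λ = 0: algebraic multiplicity = 5, geometric multiplicity = 4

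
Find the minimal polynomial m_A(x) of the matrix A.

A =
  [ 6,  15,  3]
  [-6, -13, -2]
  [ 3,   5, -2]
x^2 + 6*x + 9

The characteristic polynomial is χ_A(x) = (x + 3)^3, so the eigenvalues are known. The minimal polynomial is
  m_A(x) = Π_λ (x − λ)^{k_λ}
where k_λ is the size of the *largest* Jordan block for λ (equivalently, the smallest k with (A − λI)^k v = 0 for every generalised eigenvector v of λ).

  λ = -3: largest Jordan block has size 2, contributing (x + 3)^2

So m_A(x) = (x + 3)^2 = x^2 + 6*x + 9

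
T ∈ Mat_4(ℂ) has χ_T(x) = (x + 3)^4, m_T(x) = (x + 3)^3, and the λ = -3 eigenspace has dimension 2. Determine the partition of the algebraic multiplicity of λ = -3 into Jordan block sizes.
Block sizes for λ = -3: [3, 1]

Step 1 — from the characteristic polynomial, algebraic multiplicity of λ = -3 is 4. From dim ker(T − (-3)·I) = 2, there are exactly 2 Jordan blocks for λ = -3.
Step 2 — from the minimal polynomial, the factor (x + 3)^3 tells us the largest block for λ = -3 has size 3.
Step 3 — with total size 4, 2 blocks, and largest block 3, the block sizes (in nonincreasing order) are [3, 1].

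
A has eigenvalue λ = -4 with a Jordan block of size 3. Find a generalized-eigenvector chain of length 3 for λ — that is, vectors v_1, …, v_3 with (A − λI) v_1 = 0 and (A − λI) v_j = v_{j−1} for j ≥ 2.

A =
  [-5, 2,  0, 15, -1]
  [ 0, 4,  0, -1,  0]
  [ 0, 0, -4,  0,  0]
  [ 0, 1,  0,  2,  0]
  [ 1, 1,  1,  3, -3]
A Jordan chain for λ = -4 of length 3:
v_1 = (-1, 0, 0, 0, 1)ᵀ
v_2 = (0, 0, 0, 0, 1)ᵀ
v_3 = (0, 0, 1, 0, 0)ᵀ

Let N = A − (-4)·I. We want v_3 with N^3 v_3 = 0 but N^2 v_3 ≠ 0; then v_{j-1} := N · v_j for j = 3, …, 2.

Pick v_3 = (0, 0, 1, 0, 0)ᵀ.
Then v_2 = N · v_3 = (0, 0, 0, 0, 1)ᵀ.
Then v_1 = N · v_2 = (-1, 0, 0, 0, 1)ᵀ.

Sanity check: (A − (-4)·I) v_1 = (0, 0, 0, 0, 0)ᵀ = 0. ✓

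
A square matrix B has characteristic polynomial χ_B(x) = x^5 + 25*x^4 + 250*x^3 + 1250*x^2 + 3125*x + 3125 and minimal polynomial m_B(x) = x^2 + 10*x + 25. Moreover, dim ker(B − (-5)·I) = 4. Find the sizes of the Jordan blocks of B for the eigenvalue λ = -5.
Block sizes for λ = -5: [2, 1, 1, 1]

Step 1 — from the characteristic polynomial, algebraic multiplicity of λ = -5 is 5. From dim ker(B − (-5)·I) = 4, there are exactly 4 Jordan blocks for λ = -5.
Step 2 — from the minimal polynomial, the factor (x + 5)^2 tells us the largest block for λ = -5 has size 2.
Step 3 — with total size 5, 4 blocks, and largest block 2, the block sizes (in nonincreasing order) are [2, 1, 1, 1].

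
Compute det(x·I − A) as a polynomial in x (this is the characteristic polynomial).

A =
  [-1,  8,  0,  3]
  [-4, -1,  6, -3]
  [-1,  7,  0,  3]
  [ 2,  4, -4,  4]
x^4 - 2*x^3 + x^2

Expanding det(x·I − A) (e.g. by cofactor expansion or by noting that A is similar to its Jordan form J, which has the same characteristic polynomial as A) gives
  χ_A(x) = x^4 - 2*x^3 + x^2
which factors as x^2*(x - 1)^2. The eigenvalues (with algebraic multiplicities) are λ = 0 with multiplicity 2, λ = 1 with multiplicity 2.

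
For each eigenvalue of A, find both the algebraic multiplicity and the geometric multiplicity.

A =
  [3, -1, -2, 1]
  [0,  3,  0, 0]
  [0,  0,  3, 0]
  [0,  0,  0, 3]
λ = 3: alg = 4, geom = 3

Step 1 — factor the characteristic polynomial to read off the algebraic multiplicities:
  χ_A(x) = (x - 3)^4

Step 2 — compute geometric multiplicities via the rank-nullity identity g(λ) = n − rank(A − λI):
  rank(A − (3)·I) = 1, so dim ker(A − (3)·I) = n − 1 = 3

Summary:
  λ = 3: algebraic multiplicity = 4, geometric multiplicity = 3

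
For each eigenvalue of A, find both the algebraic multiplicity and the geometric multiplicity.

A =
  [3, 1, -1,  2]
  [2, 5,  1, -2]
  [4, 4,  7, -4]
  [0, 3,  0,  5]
λ = 5: alg = 4, geom = 2

Step 1 — factor the characteristic polynomial to read off the algebraic multiplicities:
  χ_A(x) = (x - 5)^4

Step 2 — compute geometric multiplicities via the rank-nullity identity g(λ) = n − rank(A − λI):
  rank(A − (5)·I) = 2, so dim ker(A − (5)·I) = n − 2 = 2

Summary:
  λ = 5: algebraic multiplicity = 4, geometric multiplicity = 2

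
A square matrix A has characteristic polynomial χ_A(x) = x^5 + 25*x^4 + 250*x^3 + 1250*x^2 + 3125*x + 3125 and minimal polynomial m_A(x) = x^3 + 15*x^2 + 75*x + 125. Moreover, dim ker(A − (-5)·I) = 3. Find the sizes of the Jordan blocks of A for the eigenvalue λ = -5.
Block sizes for λ = -5: [3, 1, 1]

Step 1 — from the characteristic polynomial, algebraic multiplicity of λ = -5 is 5. From dim ker(A − (-5)·I) = 3, there are exactly 3 Jordan blocks for λ = -5.
Step 2 — from the minimal polynomial, the factor (x + 5)^3 tells us the largest block for λ = -5 has size 3.
Step 3 — with total size 5, 3 blocks, and largest block 3, the block sizes (in nonincreasing order) are [3, 1, 1].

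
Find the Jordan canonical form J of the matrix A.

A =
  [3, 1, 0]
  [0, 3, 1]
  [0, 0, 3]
J_3(3)

The characteristic polynomial is
  det(x·I − A) = x^3 - 9*x^2 + 27*x - 27 = (x - 3)^3

Eigenvalues and multiplicities (the geometric multiplicity of λ is n − rank(A − λI), which equals the number of Jordan blocks for λ):
  λ = 3: algebraic multiplicity = 3, geometric multiplicity = 1

Determining the block sizes for each eigenvalue:
  λ = 3: one block (gm = 1), so the single block has size am = 3 → block sizes [3]

Assembling the blocks gives a Jordan form
J =
  [3, 1, 0]
  [0, 3, 1]
  [0, 0, 3]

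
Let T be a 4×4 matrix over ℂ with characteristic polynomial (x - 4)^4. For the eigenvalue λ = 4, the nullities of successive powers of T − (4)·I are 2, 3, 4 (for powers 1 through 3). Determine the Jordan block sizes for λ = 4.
Block sizes for λ = 4: [3, 1]

From the dimensions of kernels of powers, the number of Jordan blocks of size at least j is d_j − d_{j−1} where d_j = dim ker(N^j) (with d_0 = 0). Computing the differences gives [2, 1, 1].
The number of blocks of size exactly k is (#blocks of size ≥ k) − (#blocks of size ≥ k + 1), so the partition is: 1 block(s) of size 1, 1 block(s) of size 3.
In nonincreasing order the block sizes are [3, 1].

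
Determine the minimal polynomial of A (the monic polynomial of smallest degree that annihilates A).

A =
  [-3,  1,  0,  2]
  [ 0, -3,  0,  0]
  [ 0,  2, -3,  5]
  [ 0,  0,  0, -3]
x^2 + 6*x + 9

The characteristic polynomial is χ_A(x) = (x + 3)^4, so the eigenvalues are known. The minimal polynomial is
  m_A(x) = Π_λ (x − λ)^{k_λ}
where k_λ is the size of the *largest* Jordan block for λ (equivalently, the smallest k with (A − λI)^k v = 0 for every generalised eigenvector v of λ).

  λ = -3: largest Jordan block has size 2, contributing (x + 3)^2

So m_A(x) = (x + 3)^2 = x^2 + 6*x + 9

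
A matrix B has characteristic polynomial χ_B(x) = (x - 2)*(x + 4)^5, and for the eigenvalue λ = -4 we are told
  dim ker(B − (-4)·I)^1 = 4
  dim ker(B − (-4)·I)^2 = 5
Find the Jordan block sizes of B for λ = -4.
Block sizes for λ = -4: [2, 1, 1, 1]

From the dimensions of kernels of powers, the number of Jordan blocks of size at least j is d_j − d_{j−1} where d_j = dim ker(N^j) (with d_0 = 0). Computing the differences gives [4, 1].
The number of blocks of size exactly k is (#blocks of size ≥ k) − (#blocks of size ≥ k + 1), so the partition is: 3 block(s) of size 1, 1 block(s) of size 2.
In nonincreasing order the block sizes are [2, 1, 1, 1].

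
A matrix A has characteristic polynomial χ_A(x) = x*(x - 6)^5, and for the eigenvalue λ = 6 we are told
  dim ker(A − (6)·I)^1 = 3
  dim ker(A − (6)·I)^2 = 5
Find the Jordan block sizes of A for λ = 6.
Block sizes for λ = 6: [2, 2, 1]

From the dimensions of kernels of powers, the number of Jordan blocks of size at least j is d_j − d_{j−1} where d_j = dim ker(N^j) (with d_0 = 0). Computing the differences gives [3, 2].
The number of blocks of size exactly k is (#blocks of size ≥ k) − (#blocks of size ≥ k + 1), so the partition is: 1 block(s) of size 1, 2 block(s) of size 2.
In nonincreasing order the block sizes are [2, 2, 1].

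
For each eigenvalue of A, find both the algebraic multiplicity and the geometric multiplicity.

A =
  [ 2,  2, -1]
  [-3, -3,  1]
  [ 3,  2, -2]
λ = -1: alg = 3, geom = 2

Step 1 — factor the characteristic polynomial to read off the algebraic multiplicities:
  χ_A(x) = (x + 1)^3

Step 2 — compute geometric multiplicities via the rank-nullity identity g(λ) = n − rank(A − λI):
  rank(A − (-1)·I) = 1, so dim ker(A − (-1)·I) = n − 1 = 2

Summary:
  λ = -1: algebraic multiplicity = 3, geometric multiplicity = 2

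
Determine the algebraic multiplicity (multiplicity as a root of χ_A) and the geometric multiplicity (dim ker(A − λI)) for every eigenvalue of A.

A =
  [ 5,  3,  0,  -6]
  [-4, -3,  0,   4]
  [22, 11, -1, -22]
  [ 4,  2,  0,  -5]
λ = -1: alg = 4, geom = 3

Step 1 — factor the characteristic polynomial to read off the algebraic multiplicities:
  χ_A(x) = (x + 1)^4

Step 2 — compute geometric multiplicities via the rank-nullity identity g(λ) = n − rank(A − λI):
  rank(A − (-1)·I) = 1, so dim ker(A − (-1)·I) = n − 1 = 3

Summary:
  λ = -1: algebraic multiplicity = 4, geometric multiplicity = 3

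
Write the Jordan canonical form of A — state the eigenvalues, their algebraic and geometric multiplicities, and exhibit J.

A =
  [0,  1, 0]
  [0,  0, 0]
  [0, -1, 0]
J_2(0) ⊕ J_1(0)

The characteristic polynomial is
  det(x·I − A) = x^3

Eigenvalues and multiplicities (the geometric multiplicity of λ is n − rank(A − λI), which equals the number of Jordan blocks for λ):
  λ = 0: algebraic multiplicity = 3, geometric multiplicity = 2

Determining the block sizes for each eigenvalue:
  λ = 0: 2 blocks summing to 3 forces exactly one block of size 2 and the rest size 1 → block sizes [2, 1]

Assembling the blocks gives a Jordan form
J =
  [0, 1, 0]
  [0, 0, 0]
  [0, 0, 0]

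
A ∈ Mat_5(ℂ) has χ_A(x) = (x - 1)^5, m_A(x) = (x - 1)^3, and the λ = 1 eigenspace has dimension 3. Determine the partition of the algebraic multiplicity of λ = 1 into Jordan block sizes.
Block sizes for λ = 1: [3, 1, 1]

Step 1 — from the characteristic polynomial, algebraic multiplicity of λ = 1 is 5. From dim ker(A − (1)·I) = 3, there are exactly 3 Jordan blocks for λ = 1.
Step 2 — from the minimal polynomial, the factor (x − 1)^3 tells us the largest block for λ = 1 has size 3.
Step 3 — with total size 5, 3 blocks, and largest block 3, the block sizes (in nonincreasing order) are [3, 1, 1].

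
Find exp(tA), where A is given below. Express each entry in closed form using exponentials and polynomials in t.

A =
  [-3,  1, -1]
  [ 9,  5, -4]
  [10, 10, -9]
e^{tA} =
  [t*exp(-4*t) + exp(-4*t), t*exp(-4*t), -t*exp(-4*t)]
  [-t*exp(-4*t) + 2*exp(t) - 2*exp(-4*t), -t*exp(-4*t) + 2*exp(t) - exp(-4*t), t*exp(-4*t) - exp(t) + exp(-4*t)]
  [2*exp(t) - 2*exp(-4*t), 2*exp(t) - 2*exp(-4*t), -exp(t) + 2*exp(-4*t)]

Strategy: write A = P · J · P⁻¹ where J is a Jordan canonical form, so e^{tA} = P · e^{tJ} · P⁻¹, and e^{tJ} can be computed block-by-block.

A has Jordan form
J =
  [-4,  1, 0]
  [ 0, -4, 0]
  [ 0,  0, 1]
(up to reordering of blocks).

Per-block formulas:
  For a 2×2 Jordan block J_2(-4): exp(t · J_2(-4)) = e^(-4t)·(I + t·N), where N is the 2×2 nilpotent shift.
  For a 1×1 block at λ = 1: exp(t · [1]) = [e^(1t)].

After assembling e^{tJ} and conjugating by P, we get:

e^{tA} =
  [t*exp(-4*t) + exp(-4*t), t*exp(-4*t), -t*exp(-4*t)]
  [-t*exp(-4*t) + 2*exp(t) - 2*exp(-4*t), -t*exp(-4*t) + 2*exp(t) - exp(-4*t), t*exp(-4*t) - exp(t) + exp(-4*t)]
  [2*exp(t) - 2*exp(-4*t), 2*exp(t) - 2*exp(-4*t), -exp(t) + 2*exp(-4*t)]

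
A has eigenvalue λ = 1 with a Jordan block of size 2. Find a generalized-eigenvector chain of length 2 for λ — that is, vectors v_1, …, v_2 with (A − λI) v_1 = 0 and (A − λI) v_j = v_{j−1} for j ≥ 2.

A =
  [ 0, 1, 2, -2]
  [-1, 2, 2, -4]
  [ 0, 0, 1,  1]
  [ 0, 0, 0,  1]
A Jordan chain for λ = 1 of length 2:
v_1 = (-1, -1, 0, 0)ᵀ
v_2 = (1, 0, 0, 0)ᵀ

Let N = A − (1)·I. We want v_2 with N^2 v_2 = 0 but N^1 v_2 ≠ 0; then v_{j-1} := N · v_j for j = 2, …, 2.

Pick v_2 = (1, 0, 0, 0)ᵀ.
Then v_1 = N · v_2 = (-1, -1, 0, 0)ᵀ.

Sanity check: (A − (1)·I) v_1 = (0, 0, 0, 0)ᵀ = 0. ✓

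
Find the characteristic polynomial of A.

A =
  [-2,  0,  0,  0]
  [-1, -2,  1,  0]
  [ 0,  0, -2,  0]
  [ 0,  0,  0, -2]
x^4 + 8*x^3 + 24*x^2 + 32*x + 16

Expanding det(x·I − A) (e.g. by cofactor expansion or by noting that A is similar to its Jordan form J, which has the same characteristic polynomial as A) gives
  χ_A(x) = x^4 + 8*x^3 + 24*x^2 + 32*x + 16
which factors as (x + 2)^4. The eigenvalues (with algebraic multiplicities) are λ = -2 with multiplicity 4.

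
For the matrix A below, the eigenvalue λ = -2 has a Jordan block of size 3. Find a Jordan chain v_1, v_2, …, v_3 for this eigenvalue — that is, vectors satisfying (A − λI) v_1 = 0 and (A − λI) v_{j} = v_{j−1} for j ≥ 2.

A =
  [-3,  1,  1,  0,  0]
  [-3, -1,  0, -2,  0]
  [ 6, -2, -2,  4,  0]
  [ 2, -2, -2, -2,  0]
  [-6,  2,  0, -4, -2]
A Jordan chain for λ = -2 of length 3:
v_1 = (4, -4, 8, -8, -8)ᵀ
v_2 = (-1, -3, 6, 2, -6)ᵀ
v_3 = (1, 0, 0, 0, 0)ᵀ

Let N = A − (-2)·I. We want v_3 with N^3 v_3 = 0 but N^2 v_3 ≠ 0; then v_{j-1} := N · v_j for j = 3, …, 2.

Pick v_3 = (1, 0, 0, 0, 0)ᵀ.
Then v_2 = N · v_3 = (-1, -3, 6, 2, -6)ᵀ.
Then v_1 = N · v_2 = (4, -4, 8, -8, -8)ᵀ.

Sanity check: (A − (-2)·I) v_1 = (0, 0, 0, 0, 0)ᵀ = 0. ✓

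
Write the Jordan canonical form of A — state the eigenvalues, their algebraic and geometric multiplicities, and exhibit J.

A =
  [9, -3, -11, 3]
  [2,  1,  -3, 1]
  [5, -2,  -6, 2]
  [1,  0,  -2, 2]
J_2(1) ⊕ J_1(2) ⊕ J_1(2)

The characteristic polynomial is
  det(x·I − A) = x^4 - 6*x^3 + 13*x^2 - 12*x + 4 = (x - 2)^2*(x - 1)^2

Eigenvalues and multiplicities (the geometric multiplicity of λ is n − rank(A − λI), which equals the number of Jordan blocks for λ):
  λ = 1: algebraic multiplicity = 2, geometric multiplicity = 1
  λ = 2: algebraic multiplicity = 2, geometric multiplicity = 2

Determining the block sizes for each eigenvalue:
  λ = 1: one block (gm = 1), so the single block has size am = 2 → block sizes [2]
  λ = 2: gm = am = 2, so every block has size 1 → block sizes [1, 1]

Assembling the blocks gives a Jordan form
J =
  [1, 1, 0, 0]
  [0, 1, 0, 0]
  [0, 0, 2, 0]
  [0, 0, 0, 2]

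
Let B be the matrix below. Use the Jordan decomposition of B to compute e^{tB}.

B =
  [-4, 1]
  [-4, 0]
e^{tB} =
  [-2*t*exp(-2*t) + exp(-2*t), t*exp(-2*t)]
  [-4*t*exp(-2*t), 2*t*exp(-2*t) + exp(-2*t)]

Strategy: write B = P · J · P⁻¹ where J is a Jordan canonical form, so e^{tB} = P · e^{tJ} · P⁻¹, and e^{tJ} can be computed block-by-block.

B has Jordan form
J =
  [-2,  1]
  [ 0, -2]
(up to reordering of blocks).

Per-block formulas:
  For a 2×2 Jordan block J_2(-2): exp(t · J_2(-2)) = e^(-2t)·(I + t·N), where N is the 2×2 nilpotent shift.

After assembling e^{tJ} and conjugating by P, we get:

e^{tB} =
  [-2*t*exp(-2*t) + exp(-2*t), t*exp(-2*t)]
  [-4*t*exp(-2*t), 2*t*exp(-2*t) + exp(-2*t)]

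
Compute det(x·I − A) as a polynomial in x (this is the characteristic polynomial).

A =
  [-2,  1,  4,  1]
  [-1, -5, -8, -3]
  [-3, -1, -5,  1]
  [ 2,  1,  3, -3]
x^4 + 15*x^3 + 84*x^2 + 208*x + 192

Expanding det(x·I − A) (e.g. by cofactor expansion or by noting that A is similar to its Jordan form J, which has the same characteristic polynomial as A) gives
  χ_A(x) = x^4 + 15*x^3 + 84*x^2 + 208*x + 192
which factors as (x + 3)*(x + 4)^3. The eigenvalues (with algebraic multiplicities) are λ = -4 with multiplicity 3, λ = -3 with multiplicity 1.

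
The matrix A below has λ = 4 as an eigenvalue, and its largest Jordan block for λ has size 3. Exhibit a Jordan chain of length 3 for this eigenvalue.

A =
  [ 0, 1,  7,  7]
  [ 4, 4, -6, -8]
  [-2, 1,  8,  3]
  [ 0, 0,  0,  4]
A Jordan chain for λ = 4 of length 3:
v_1 = (6, -4, 4, 0)ᵀ
v_2 = (-4, 4, -2, 0)ᵀ
v_3 = (1, 0, 0, 0)ᵀ

Let N = A − (4)·I. We want v_3 with N^3 v_3 = 0 but N^2 v_3 ≠ 0; then v_{j-1} := N · v_j for j = 3, …, 2.

Pick v_3 = (1, 0, 0, 0)ᵀ.
Then v_2 = N · v_3 = (-4, 4, -2, 0)ᵀ.
Then v_1 = N · v_2 = (6, -4, 4, 0)ᵀ.

Sanity check: (A − (4)·I) v_1 = (0, 0, 0, 0)ᵀ = 0. ✓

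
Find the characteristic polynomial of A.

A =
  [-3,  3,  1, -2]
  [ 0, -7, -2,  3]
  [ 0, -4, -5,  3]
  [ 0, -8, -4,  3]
x^4 + 12*x^3 + 54*x^2 + 108*x + 81

Expanding det(x·I − A) (e.g. by cofactor expansion or by noting that A is similar to its Jordan form J, which has the same characteristic polynomial as A) gives
  χ_A(x) = x^4 + 12*x^3 + 54*x^2 + 108*x + 81
which factors as (x + 3)^4. The eigenvalues (with algebraic multiplicities) are λ = -3 with multiplicity 4.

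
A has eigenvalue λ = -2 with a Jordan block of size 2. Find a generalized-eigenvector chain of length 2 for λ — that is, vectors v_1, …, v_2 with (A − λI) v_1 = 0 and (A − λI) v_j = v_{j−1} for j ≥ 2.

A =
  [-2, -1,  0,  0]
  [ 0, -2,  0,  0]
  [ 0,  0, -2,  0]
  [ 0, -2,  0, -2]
A Jordan chain for λ = -2 of length 2:
v_1 = (-1, 0, 0, -2)ᵀ
v_2 = (0, 1, 0, 0)ᵀ

Let N = A − (-2)·I. We want v_2 with N^2 v_2 = 0 but N^1 v_2 ≠ 0; then v_{j-1} := N · v_j for j = 2, …, 2.

Pick v_2 = (0, 1, 0, 0)ᵀ.
Then v_1 = N · v_2 = (-1, 0, 0, -2)ᵀ.

Sanity check: (A − (-2)·I) v_1 = (0, 0, 0, 0)ᵀ = 0. ✓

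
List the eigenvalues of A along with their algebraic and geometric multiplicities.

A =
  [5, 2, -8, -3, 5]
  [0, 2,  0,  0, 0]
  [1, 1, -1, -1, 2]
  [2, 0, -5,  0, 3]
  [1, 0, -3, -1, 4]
λ = 2: alg = 5, geom = 2

Step 1 — factor the characteristic polynomial to read off the algebraic multiplicities:
  χ_A(x) = (x - 2)^5

Step 2 — compute geometric multiplicities via the rank-nullity identity g(λ) = n − rank(A − λI):
  rank(A − (2)·I) = 3, so dim ker(A − (2)·I) = n − 3 = 2

Summary:
  λ = 2: algebraic multiplicity = 5, geometric multiplicity = 2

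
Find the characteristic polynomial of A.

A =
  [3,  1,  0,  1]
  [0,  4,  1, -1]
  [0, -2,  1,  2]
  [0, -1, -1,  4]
x^4 - 12*x^3 + 54*x^2 - 108*x + 81

Expanding det(x·I − A) (e.g. by cofactor expansion or by noting that A is similar to its Jordan form J, which has the same characteristic polynomial as A) gives
  χ_A(x) = x^4 - 12*x^3 + 54*x^2 - 108*x + 81
which factors as (x - 3)^4. The eigenvalues (with algebraic multiplicities) are λ = 3 with multiplicity 4.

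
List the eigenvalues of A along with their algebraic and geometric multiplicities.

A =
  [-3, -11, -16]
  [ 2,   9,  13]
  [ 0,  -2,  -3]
λ = 1: alg = 3, geom = 1

Step 1 — factor the characteristic polynomial to read off the algebraic multiplicities:
  χ_A(x) = (x - 1)^3

Step 2 — compute geometric multiplicities via the rank-nullity identity g(λ) = n − rank(A − λI):
  rank(A − (1)·I) = 2, so dim ker(A − (1)·I) = n − 2 = 1

Summary:
  λ = 1: algebraic multiplicity = 3, geometric multiplicity = 1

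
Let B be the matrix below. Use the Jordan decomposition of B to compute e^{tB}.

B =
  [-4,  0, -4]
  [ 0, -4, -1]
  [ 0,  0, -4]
e^{tB} =
  [exp(-4*t), 0, -4*t*exp(-4*t)]
  [0, exp(-4*t), -t*exp(-4*t)]
  [0, 0, exp(-4*t)]

Strategy: write B = P · J · P⁻¹ where J is a Jordan canonical form, so e^{tB} = P · e^{tJ} · P⁻¹, and e^{tJ} can be computed block-by-block.

B has Jordan form
J =
  [-4,  1,  0]
  [ 0, -4,  0]
  [ 0,  0, -4]
(up to reordering of blocks).

Per-block formulas:
  For a 1×1 block at λ = -4: exp(t · [-4]) = [e^(-4t)].
  For a 2×2 Jordan block J_2(-4): exp(t · J_2(-4)) = e^(-4t)·(I + t·N), where N is the 2×2 nilpotent shift.

After assembling e^{tJ} and conjugating by P, we get:

e^{tB} =
  [exp(-4*t), 0, -4*t*exp(-4*t)]
  [0, exp(-4*t), -t*exp(-4*t)]
  [0, 0, exp(-4*t)]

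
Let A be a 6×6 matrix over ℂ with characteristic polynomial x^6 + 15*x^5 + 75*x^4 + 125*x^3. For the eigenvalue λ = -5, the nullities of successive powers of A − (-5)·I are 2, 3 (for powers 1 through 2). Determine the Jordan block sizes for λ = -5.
Block sizes for λ = -5: [2, 1]

From the dimensions of kernels of powers, the number of Jordan blocks of size at least j is d_j − d_{j−1} where d_j = dim ker(N^j) (with d_0 = 0). Computing the differences gives [2, 1].
The number of blocks of size exactly k is (#blocks of size ≥ k) − (#blocks of size ≥ k + 1), so the partition is: 1 block(s) of size 1, 1 block(s) of size 2.
In nonincreasing order the block sizes are [2, 1].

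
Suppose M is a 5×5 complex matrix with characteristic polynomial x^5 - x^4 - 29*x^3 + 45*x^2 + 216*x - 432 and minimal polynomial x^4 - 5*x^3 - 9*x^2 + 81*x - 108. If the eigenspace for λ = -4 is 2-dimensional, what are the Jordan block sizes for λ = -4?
Block sizes for λ = -4: [1, 1]

Step 1 — from the characteristic polynomial, algebraic multiplicity of λ = -4 is 2. From dim ker(M − (-4)·I) = 2, there are exactly 2 Jordan blocks for λ = -4.
Step 2 — from the minimal polynomial, the factor (x + 4) tells us the largest block for λ = -4 has size 1.
Step 3 — with total size 2, 2 blocks, and largest block 1, the block sizes (in nonincreasing order) are [1, 1].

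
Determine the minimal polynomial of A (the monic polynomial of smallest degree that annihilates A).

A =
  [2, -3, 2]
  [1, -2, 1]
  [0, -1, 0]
x^3

The characteristic polynomial is χ_A(x) = x^3, so the eigenvalues are known. The minimal polynomial is
  m_A(x) = Π_λ (x − λ)^{k_λ}
where k_λ is the size of the *largest* Jordan block for λ (equivalently, the smallest k with (A − λI)^k v = 0 for every generalised eigenvector v of λ).

  λ = 0: largest Jordan block has size 3, contributing (x − 0)^3

So m_A(x) = x^3 = x^3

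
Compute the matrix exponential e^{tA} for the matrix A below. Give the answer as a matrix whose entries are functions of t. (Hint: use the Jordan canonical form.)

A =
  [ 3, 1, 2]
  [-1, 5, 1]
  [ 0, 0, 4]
e^{tA} =
  [-t*exp(4*t) + exp(4*t), t*exp(4*t), -t^2*exp(4*t)/2 + 2*t*exp(4*t)]
  [-t*exp(4*t), t*exp(4*t) + exp(4*t), -t^2*exp(4*t)/2 + t*exp(4*t)]
  [0, 0, exp(4*t)]

Strategy: write A = P · J · P⁻¹ where J is a Jordan canonical form, so e^{tA} = P · e^{tJ} · P⁻¹, and e^{tJ} can be computed block-by-block.

A has Jordan form
J =
  [4, 1, 0]
  [0, 4, 1]
  [0, 0, 4]
(up to reordering of blocks).

Per-block formulas:
  For a 3×3 Jordan block J_3(4): exp(t · J_3(4)) = e^(4t)·(I + t·N + (t^2/2)·N^2), where N is the 3×3 nilpotent shift.

After assembling e^{tJ} and conjugating by P, we get:

e^{tA} =
  [-t*exp(4*t) + exp(4*t), t*exp(4*t), -t^2*exp(4*t)/2 + 2*t*exp(4*t)]
  [-t*exp(4*t), t*exp(4*t) + exp(4*t), -t^2*exp(4*t)/2 + t*exp(4*t)]
  [0, 0, exp(4*t)]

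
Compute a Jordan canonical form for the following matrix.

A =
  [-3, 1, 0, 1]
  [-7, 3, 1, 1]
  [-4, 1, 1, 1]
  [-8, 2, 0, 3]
J_3(1) ⊕ J_1(1)

The characteristic polynomial is
  det(x·I − A) = x^4 - 4*x^3 + 6*x^2 - 4*x + 1 = (x - 1)^4

Eigenvalues and multiplicities (the geometric multiplicity of λ is n − rank(A − λI), which equals the number of Jordan blocks for λ):
  λ = 1: algebraic multiplicity = 4, geometric multiplicity = 2

Determining the block sizes for each eigenvalue:
  λ = 1: with am = 4 and gm = 2, the partition is not yet determined (e.g. several partitions of 4 into 2 parts exist). Let N = A − (1)·I. Computing rank(N^1) = 2, rank(N^2) = 1, rank(N^3) = 0; the number of blocks of size ≥ j is rank(N^{j−1}) − rank(N^j), giving [2, 1, 1]. So we have 1 block(s) of size 3, 1 block(s) of size 1 → block sizes [3, 1]

Assembling the blocks gives a Jordan form
J =
  [1, 1, 0, 0]
  [0, 1, 1, 0]
  [0, 0, 1, 0]
  [0, 0, 0, 1]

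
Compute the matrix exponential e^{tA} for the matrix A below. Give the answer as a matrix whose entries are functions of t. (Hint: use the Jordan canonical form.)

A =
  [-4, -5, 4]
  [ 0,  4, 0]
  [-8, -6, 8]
e^{tA} =
  [2 - exp(4*t), -t*exp(4*t) - exp(4*t) + 1, exp(4*t) - 1]
  [0, exp(4*t), 0]
  [2 - 2*exp(4*t), -2*t*exp(4*t) - exp(4*t) + 1, 2*exp(4*t) - 1]

Strategy: write A = P · J · P⁻¹ where J is a Jordan canonical form, so e^{tA} = P · e^{tJ} · P⁻¹, and e^{tJ} can be computed block-by-block.

A has Jordan form
J =
  [0, 0, 0]
  [0, 4, 1]
  [0, 0, 4]
(up to reordering of blocks).

Per-block formulas:
  For a 2×2 Jordan block J_2(4): exp(t · J_2(4)) = e^(4t)·(I + t·N), where N is the 2×2 nilpotent shift.
  For a 1×1 block at λ = 0: exp(t · [0]) = [e^(0t)].

After assembling e^{tJ} and conjugating by P, we get:

e^{tA} =
  [2 - exp(4*t), -t*exp(4*t) - exp(4*t) + 1, exp(4*t) - 1]
  [0, exp(4*t), 0]
  [2 - 2*exp(4*t), -2*t*exp(4*t) - exp(4*t) + 1, 2*exp(4*t) - 1]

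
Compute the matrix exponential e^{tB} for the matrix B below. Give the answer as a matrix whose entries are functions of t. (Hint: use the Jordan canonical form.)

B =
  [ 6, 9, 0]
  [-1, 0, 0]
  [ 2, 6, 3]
e^{tB} =
  [3*t*exp(3*t) + exp(3*t), 9*t*exp(3*t), 0]
  [-t*exp(3*t), -3*t*exp(3*t) + exp(3*t), 0]
  [2*t*exp(3*t), 6*t*exp(3*t), exp(3*t)]

Strategy: write B = P · J · P⁻¹ where J is a Jordan canonical form, so e^{tB} = P · e^{tJ} · P⁻¹, and e^{tJ} can be computed block-by-block.

B has Jordan form
J =
  [3, 1, 0]
  [0, 3, 0]
  [0, 0, 3]
(up to reordering of blocks).

Per-block formulas:
  For a 2×2 Jordan block J_2(3): exp(t · J_2(3)) = e^(3t)·(I + t·N), where N is the 2×2 nilpotent shift.
  For a 1×1 block at λ = 3: exp(t · [3]) = [e^(3t)].

After assembling e^{tJ} and conjugating by P, we get:

e^{tB} =
  [3*t*exp(3*t) + exp(3*t), 9*t*exp(3*t), 0]
  [-t*exp(3*t), -3*t*exp(3*t) + exp(3*t), 0]
  [2*t*exp(3*t), 6*t*exp(3*t), exp(3*t)]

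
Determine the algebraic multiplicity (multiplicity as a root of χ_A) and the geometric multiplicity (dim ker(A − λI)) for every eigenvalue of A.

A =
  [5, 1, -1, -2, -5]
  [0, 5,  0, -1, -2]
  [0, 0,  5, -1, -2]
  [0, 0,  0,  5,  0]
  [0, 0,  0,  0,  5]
λ = 5: alg = 5, geom = 3

Step 1 — factor the characteristic polynomial to read off the algebraic multiplicities:
  χ_A(x) = (x - 5)^5

Step 2 — compute geometric multiplicities via the rank-nullity identity g(λ) = n − rank(A − λI):
  rank(A − (5)·I) = 2, so dim ker(A − (5)·I) = n − 2 = 3

Summary:
  λ = 5: algebraic multiplicity = 5, geometric multiplicity = 3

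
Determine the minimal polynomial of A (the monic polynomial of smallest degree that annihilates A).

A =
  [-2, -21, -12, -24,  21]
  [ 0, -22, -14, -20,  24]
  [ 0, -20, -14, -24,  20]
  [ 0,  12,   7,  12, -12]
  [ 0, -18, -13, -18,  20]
x^4 + 4*x^3 - 16*x - 16

The characteristic polynomial is χ_A(x) = (x - 2)*(x + 2)^4, so the eigenvalues are known. The minimal polynomial is
  m_A(x) = Π_λ (x − λ)^{k_λ}
where k_λ is the size of the *largest* Jordan block for λ (equivalently, the smallest k with (A − λI)^k v = 0 for every generalised eigenvector v of λ).

  λ = -2: largest Jordan block has size 3, contributing (x + 2)^3
  λ = 2: largest Jordan block has size 1, contributing (x − 2)

So m_A(x) = (x - 2)*(x + 2)^3 = x^4 + 4*x^3 - 16*x - 16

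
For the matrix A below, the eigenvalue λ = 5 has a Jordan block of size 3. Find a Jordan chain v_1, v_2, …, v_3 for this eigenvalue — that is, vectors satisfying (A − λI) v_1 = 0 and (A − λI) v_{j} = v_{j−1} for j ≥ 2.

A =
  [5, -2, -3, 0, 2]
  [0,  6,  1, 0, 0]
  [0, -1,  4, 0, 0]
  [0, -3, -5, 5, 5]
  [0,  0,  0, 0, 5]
A Jordan chain for λ = 5 of length 3:
v_1 = (1, 0, 0, 2, 0)ᵀ
v_2 = (-2, 1, -1, -3, 0)ᵀ
v_3 = (0, 1, 0, 0, 0)ᵀ

Let N = A − (5)·I. We want v_3 with N^3 v_3 = 0 but N^2 v_3 ≠ 0; then v_{j-1} := N · v_j for j = 3, …, 2.

Pick v_3 = (0, 1, 0, 0, 0)ᵀ.
Then v_2 = N · v_3 = (-2, 1, -1, -3, 0)ᵀ.
Then v_1 = N · v_2 = (1, 0, 0, 2, 0)ᵀ.

Sanity check: (A − (5)·I) v_1 = (0, 0, 0, 0, 0)ᵀ = 0. ✓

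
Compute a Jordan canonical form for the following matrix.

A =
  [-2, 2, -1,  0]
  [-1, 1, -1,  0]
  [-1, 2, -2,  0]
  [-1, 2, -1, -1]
J_2(-1) ⊕ J_1(-1) ⊕ J_1(-1)

The characteristic polynomial is
  det(x·I − A) = x^4 + 4*x^3 + 6*x^2 + 4*x + 1 = (x + 1)^4

Eigenvalues and multiplicities (the geometric multiplicity of λ is n − rank(A − λI), which equals the number of Jordan blocks for λ):
  λ = -1: algebraic multiplicity = 4, geometric multiplicity = 3

Determining the block sizes for each eigenvalue:
  λ = -1: 3 blocks summing to 4 forces exactly one block of size 2 and the rest size 1 → block sizes [2, 1, 1]

Assembling the blocks gives a Jordan form
J =
  [-1,  1,  0,  0]
  [ 0, -1,  0,  0]
  [ 0,  0, -1,  0]
  [ 0,  0,  0, -1]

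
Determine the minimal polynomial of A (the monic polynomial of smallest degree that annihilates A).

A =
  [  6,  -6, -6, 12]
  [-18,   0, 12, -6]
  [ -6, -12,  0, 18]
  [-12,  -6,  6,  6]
x^2 - 6*x

The characteristic polynomial is χ_A(x) = x^2*(x - 6)^2, so the eigenvalues are known. The minimal polynomial is
  m_A(x) = Π_λ (x − λ)^{k_λ}
where k_λ is the size of the *largest* Jordan block for λ (equivalently, the smallest k with (A − λI)^k v = 0 for every generalised eigenvector v of λ).

  λ = 0: largest Jordan block has size 1, contributing (x − 0)
  λ = 6: largest Jordan block has size 1, contributing (x − 6)

So m_A(x) = x*(x - 6) = x^2 - 6*x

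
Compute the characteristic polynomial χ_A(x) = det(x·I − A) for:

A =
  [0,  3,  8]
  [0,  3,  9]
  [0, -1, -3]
x^3

Expanding det(x·I − A) (e.g. by cofactor expansion or by noting that A is similar to its Jordan form J, which has the same characteristic polynomial as A) gives
  χ_A(x) = x^3
which factors as x^3. The eigenvalues (with algebraic multiplicities) are λ = 0 with multiplicity 3.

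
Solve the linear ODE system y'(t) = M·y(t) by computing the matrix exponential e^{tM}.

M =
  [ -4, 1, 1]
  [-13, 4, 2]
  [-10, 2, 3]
e^{tM} =
  [t^2*exp(t) - 5*t*exp(t) + exp(t), t*exp(t), -t^2*exp(t)/2 + t*exp(t)]
  [3*t^2*exp(t) - 13*t*exp(t), 3*t*exp(t) + exp(t), -3*t^2*exp(t)/2 + 2*t*exp(t)]
  [2*t^2*exp(t) - 10*t*exp(t), 2*t*exp(t), -t^2*exp(t) + 2*t*exp(t) + exp(t)]

Strategy: write M = P · J · P⁻¹ where J is a Jordan canonical form, so e^{tM} = P · e^{tJ} · P⁻¹, and e^{tJ} can be computed block-by-block.

M has Jordan form
J =
  [1, 1, 0]
  [0, 1, 1]
  [0, 0, 1]
(up to reordering of blocks).

Per-block formulas:
  For a 3×3 Jordan block J_3(1): exp(t · J_3(1)) = e^(1t)·(I + t·N + (t^2/2)·N^2), where N is the 3×3 nilpotent shift.

After assembling e^{tJ} and conjugating by P, we get:

e^{tM} =
  [t^2*exp(t) - 5*t*exp(t) + exp(t), t*exp(t), -t^2*exp(t)/2 + t*exp(t)]
  [3*t^2*exp(t) - 13*t*exp(t), 3*t*exp(t) + exp(t), -3*t^2*exp(t)/2 + 2*t*exp(t)]
  [2*t^2*exp(t) - 10*t*exp(t), 2*t*exp(t), -t^2*exp(t) + 2*t*exp(t) + exp(t)]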